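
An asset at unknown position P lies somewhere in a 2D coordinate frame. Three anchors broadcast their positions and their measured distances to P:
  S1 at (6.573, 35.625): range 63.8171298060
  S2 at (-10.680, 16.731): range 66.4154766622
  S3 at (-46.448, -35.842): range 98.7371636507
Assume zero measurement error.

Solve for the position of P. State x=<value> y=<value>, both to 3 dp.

eq1: (x − 6.573)² + (y − 35.625)² = 63.8171298060²
eq2: (x + 10.680)² + (y − 16.731)² = 66.4154766622²
eq3: (x + 46.448)² + (y + 35.842)² = 98.7371636507²
eq1−eq2, eq1−eq3 (x²,y² cancel):
  -34.506·x − 37.788·y = -1256.745677
  -106.042·x − 142.934·y = -3546.680715
det = -34.506·-142.934 − -37.788·-106.042 = 924.965508
x = (-1256.745677·-142.934 − -37.788·-3546.680715) / 924.965508 = 49.309639
y = (-34.506·-3546.680715 − -1256.745677·-106.042) / 924.965508 = -11.769153

x=49.310 y=-11.769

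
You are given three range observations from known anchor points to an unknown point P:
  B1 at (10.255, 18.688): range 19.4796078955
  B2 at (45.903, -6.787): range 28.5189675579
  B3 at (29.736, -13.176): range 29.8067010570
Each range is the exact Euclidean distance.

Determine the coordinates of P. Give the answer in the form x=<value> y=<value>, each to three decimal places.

eq1: (x − 10.255)² + (y − 18.688)² = 19.4796078955²
eq2: (x − 45.903)² + (y + 6.787)² = 28.5189675579²
eq3: (x − 29.736)² + (y + 13.176)² = 29.8067010570²
eq2−eq1, eq2−eq3 (x²,y² cancel):
  -71.296·x + 50.950·y = -1264.866022
  -32.334·x − 12.778·y = -1170.420023
det = -71.296·-12.778 − 50.950·-32.334 = 2558.437588
x = (-1264.866022·-12.778 − 50.950·-1170.420023) / 2558.437588 = 29.625643
y = (-71.296·-1170.420023 − -1264.866022·-32.334) / 2558.437588 = 16.630497

x=29.626 y=16.630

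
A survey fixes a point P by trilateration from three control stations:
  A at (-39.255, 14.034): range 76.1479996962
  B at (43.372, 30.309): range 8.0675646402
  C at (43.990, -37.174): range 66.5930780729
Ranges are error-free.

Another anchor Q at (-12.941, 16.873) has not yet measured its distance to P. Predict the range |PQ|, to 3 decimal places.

eq1: (x + 39.255)² + (y − 14.034)² = 76.1479996962²
eq2: (x − 43.372)² + (y − 30.309)² = 8.0675646402²
eq3: (x − 43.990)² + (y + 37.174)² = 66.5930780729²
eq1−eq3, eq1−eq2 (x²,y² cancel):
  166.490·x − 102.416·y = 2942.998006
  165.254·x + 32.550·y = 6795.289943
det = 166.490·32.550 − -102.416·165.254 = 22343.903164
x = (2942.998006·32.550 − -102.416·6795.289943) / 22343.903164 = 35.434319
y = (166.490·6795.289943 − 2942.998006·165.254) / 22343.903164 = 28.867187
|P − Q| = √((35.434319 − -12.941)² + (28.867187 − 16.873)²) = 49.840065

49.840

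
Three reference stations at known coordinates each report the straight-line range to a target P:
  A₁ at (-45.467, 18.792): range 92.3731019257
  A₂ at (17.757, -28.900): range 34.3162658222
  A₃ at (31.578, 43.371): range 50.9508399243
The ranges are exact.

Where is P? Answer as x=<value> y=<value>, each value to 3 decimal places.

eq1: (x + 45.467)² + (y − 18.792)² = 92.3731019257²
eq2: (x − 17.757)² + (y + 28.900)² = 34.3162658222²
eq3: (x − 31.578)² + (y − 43.371)² = 50.9508399243²
eq1−eq3, eq1−eq2 (x²,y² cancel):
  154.090·x + 49.158·y = 6394.628242
  126.448·x − 95.384·y = 6085.317555
det = 154.090·-95.384 − 49.158·126.448 = -20913.651344
x = (6394.628242·-95.384 − 49.158·6085.317555) / -20913.651344 = 43.468606
y = (154.090·6085.317555 − 6394.628242·126.448) / -20913.651344 = -6.172936

x=43.469 y=-6.173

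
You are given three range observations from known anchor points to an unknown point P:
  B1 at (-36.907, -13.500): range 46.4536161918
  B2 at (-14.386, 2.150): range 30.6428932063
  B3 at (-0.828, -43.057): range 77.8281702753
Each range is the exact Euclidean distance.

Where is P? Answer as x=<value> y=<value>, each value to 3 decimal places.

eq1: (x + 36.907)² + (y + 13.500)² = 46.4536161918²
eq2: (x + 14.386)² + (y − 2.150)² = 30.6428932063²
eq3: (x + 0.828)² + (y + 43.057)² = 77.8281702753²
eq2−eq3, eq2−eq1 (x²,y² cancel):
  27.116·x − 90.414·y = -3475.225847
  -45.042·x − 31.300·y = 113.845600
det = 27.116·-31.300 − -90.414·-45.042 = -4921.158188
x = (-3475.225847·-31.300 − -90.414·113.845600) / -4921.158188 = -24.195078
y = (27.116·113.845600 − -3475.225847·-45.042) / -4921.158188 = 31.180482

x=-24.195 y=31.180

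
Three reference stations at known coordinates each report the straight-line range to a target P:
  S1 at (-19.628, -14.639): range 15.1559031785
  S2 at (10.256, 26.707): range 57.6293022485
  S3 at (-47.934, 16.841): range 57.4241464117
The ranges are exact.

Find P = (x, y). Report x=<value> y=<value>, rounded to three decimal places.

eq1: (x + 19.628)² + (y + 14.639)² = 15.1559031785²
eq2: (x − 10.256)² + (y − 26.707)² = 57.6293022485²
eq3: (x + 47.934)² + (y − 16.841)² = 57.4241464117²
eq2−eq1, eq2−eq3 (x²,y² cancel):
  -59.768·x − 82.692·y = 2872.544396
  -116.380·x − 19.732·y = 1786.442139
det = -59.768·-19.732 − -82.692·-116.380 = -8444.352784
x = (2872.544396·-19.732 − -82.692·1786.442139) / -8444.352784 = -10.781576
y = (-59.768·1786.442139 − 2872.544396·-116.380) / -8444.352784 = -26.945184

x=-10.782 y=-26.945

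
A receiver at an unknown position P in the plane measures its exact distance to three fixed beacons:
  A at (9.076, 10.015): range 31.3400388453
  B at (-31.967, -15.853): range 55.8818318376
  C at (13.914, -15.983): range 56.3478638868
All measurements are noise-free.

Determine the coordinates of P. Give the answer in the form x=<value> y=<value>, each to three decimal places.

x=-9.451 y=35.292

eq1: (x − 9.076)² + (y − 10.015)² = 31.3400388453²
eq2: (x + 31.967)² + (y + 15.853)² = 55.8818318376²
eq3: (x − 13.914)² + (y + 15.983)² = 56.3478638868²
eq2−eq3, eq2−eq1 (x²,y² cancel):
  91.762·x − 0.260·y = -876.453648
  82.086·x + 51.736·y = 1050.048398
det = 91.762·51.736 − -0.260·82.086 = 4768.741192
x = (-876.453648·51.736 − -0.260·1050.048398) / 4768.741192 = -9.451382
y = (91.762·1050.048398 − -876.453648·82.086) / 4768.741192 = 35.292147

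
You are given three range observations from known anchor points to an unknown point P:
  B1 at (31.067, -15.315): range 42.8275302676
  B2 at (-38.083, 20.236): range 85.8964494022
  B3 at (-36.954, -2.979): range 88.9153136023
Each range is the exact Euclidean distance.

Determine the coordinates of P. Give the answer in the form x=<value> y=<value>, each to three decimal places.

x=47.725 y=24.140

eq1: (x − 31.067)² + (y + 15.315)² = 42.8275302676²
eq2: (x + 38.083)² + (y − 20.236)² = 85.8964494022²
eq3: (x + 36.954)² + (y + 2.979)² = 88.9153136023²
eq1−eq3, eq1−eq2 (x²,y² cancel):
  -136.042·x + 24.672·y = -5896.970801
  -138.300·x + 71.102·y = -4883.899800
det = -136.042·71.102 − 24.672·-138.300 = -6260.720684
x = (-5896.970801·71.102 − 24.672·-4883.899800) / -6260.720684 = 47.724672
y = (-136.042·-4883.899800 − -5896.970801·-138.300) / -6260.720684 = 24.140282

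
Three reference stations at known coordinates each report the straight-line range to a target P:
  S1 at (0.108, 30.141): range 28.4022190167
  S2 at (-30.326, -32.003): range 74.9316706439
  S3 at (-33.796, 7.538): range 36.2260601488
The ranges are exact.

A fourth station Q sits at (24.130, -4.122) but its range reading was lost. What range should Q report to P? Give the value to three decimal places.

eq1: (x − 0.108)² + (y − 30.141)² = 28.4022190167²
eq2: (x + 30.326)² + (y + 32.003)² = 74.9316706439²
eq3: (x + 33.796)² + (y − 7.538)² = 36.2260601488²
eq1−eq3, eq1−eq2 (x²,y² cancel):
  -67.808·x − 45.206·y = -215.141874
  -60.868·x − 124.288·y = -3772.702480
det = -67.808·-124.288 − -45.206·-60.868 = 5676.121896
x = (-215.141874·-124.288 − -45.206·-3772.702480) / 5676.121896 = -25.335826
y = (-67.808·-3772.702480 − -215.141874·-60.868) / 5676.121896 = 42.762322
|P − Q| = √((-25.335826 − 24.130)² + (42.762322 − -4.122)²) = 68.154293

68.154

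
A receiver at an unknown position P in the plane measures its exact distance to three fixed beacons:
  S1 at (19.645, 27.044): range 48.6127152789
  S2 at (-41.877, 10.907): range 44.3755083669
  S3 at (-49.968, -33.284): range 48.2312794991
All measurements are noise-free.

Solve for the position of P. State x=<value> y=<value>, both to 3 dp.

x=-5.526 y=-14.545

eq1: (x − 19.645)² + (y − 27.044)² = 48.6127152789²
eq2: (x + 41.877)² + (y − 10.907)² = 44.3755083669²
eq3: (x + 49.968)² + (y + 33.284)² = 48.2312794991²
eq1−eq3, eq1−eq2 (x²,y² cancel):
  -139.226·x − 120.656·y = 2524.261484
  -123.044·x − 32.274·y = 1149.352161
det = -139.226·-32.274 − -120.656·-123.044 = -10352.616940
x = (2524.261484·-32.274 − -120.656·1149.352161) / -10352.616940 = -5.525967
y = (-139.226·1149.352161 − 2524.261484·-123.044) / -10352.616940 = -14.544682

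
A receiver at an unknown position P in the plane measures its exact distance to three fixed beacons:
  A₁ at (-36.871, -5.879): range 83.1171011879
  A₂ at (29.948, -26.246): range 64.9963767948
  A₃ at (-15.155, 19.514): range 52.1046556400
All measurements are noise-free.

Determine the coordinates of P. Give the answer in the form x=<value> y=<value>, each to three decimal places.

x=33.303 y=38.664

eq1: (x + 36.871)² + (y + 5.879)² = 83.1171011879²
eq2: (x − 29.948)² + (y + 26.246)² = 64.9963767948²
eq3: (x + 15.155)² + (y − 19.514)² = 52.1046556400²
eq1−eq3, eq1−eq2 (x²,y² cancel):
  43.432·x + 50.786·y = 3409.994310
  133.638·x − 40.734·y = 2875.625451
det = 43.432·-40.734 − 50.786·133.638 = -8556.098556
x = (3409.994310·-40.734 − 50.786·2875.625451) / -8556.098556 = 33.303055
y = (43.432·2875.625451 − 3409.994310·133.638) / -8556.098556 = 38.663727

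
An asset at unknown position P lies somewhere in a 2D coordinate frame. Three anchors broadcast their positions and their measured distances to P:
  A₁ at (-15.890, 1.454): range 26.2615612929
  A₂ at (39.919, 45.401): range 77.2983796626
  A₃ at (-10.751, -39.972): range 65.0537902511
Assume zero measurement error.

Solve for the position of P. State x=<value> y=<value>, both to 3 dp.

x=-33.427 y=21.002

eq1: (x + 15.890)² + (y − 1.454)² = 26.2615612929²
eq2: (x − 39.919)² + (y − 45.401)² = 77.2983796626²
eq3: (x + 10.751)² + (y + 39.972)² = 65.0537902511²
eq1−eq2, eq1−eq3 (x²,y² cancel):
  111.618·x + 87.894·y = -1885.198751
  10.278·x − 82.852·y = -2083.587455
det = 111.618·-82.852 − 87.894·10.278 = -10151.149068
x = (-1885.198751·-82.852 − 87.894·-2083.587455) / -10151.149068 = -33.427479
y = (111.618·-2083.587455 − -1885.198751·10.278) / -10151.149068 = 21.001543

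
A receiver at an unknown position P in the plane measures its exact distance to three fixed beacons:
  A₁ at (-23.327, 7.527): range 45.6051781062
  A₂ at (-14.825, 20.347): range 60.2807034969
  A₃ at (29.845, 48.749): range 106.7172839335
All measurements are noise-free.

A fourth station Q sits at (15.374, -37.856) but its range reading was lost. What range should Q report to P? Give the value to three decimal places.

eq1: (x + 23.327)² + (y − 7.527)² = 45.6051781062²
eq2: (x + 14.825)² + (y − 20.347)² = 60.2807034969²
eq3: (x − 29.845)² + (y − 48.749)² = 106.7172839335²
eq3−eq1, eq3−eq2 (x²,y² cancel):
  -106.344·x − 82.444·y = 6642.362052
  -89.340·x − 56.804·y = 5121.407484
det = -106.344·-56.804 − -82.444·-89.340 = -1324.782384
x = (6642.362052·-56.804 − -82.444·5121.407484) / -1324.782384 = -33.904878
y = (-106.344·5121.407484 − 6642.362052·-89.340) / -1324.782384 = -36.834479
|P − Q| = √((-33.904878 − 15.374)² + (-36.834479 − -37.856)²) = 49.289464

49.289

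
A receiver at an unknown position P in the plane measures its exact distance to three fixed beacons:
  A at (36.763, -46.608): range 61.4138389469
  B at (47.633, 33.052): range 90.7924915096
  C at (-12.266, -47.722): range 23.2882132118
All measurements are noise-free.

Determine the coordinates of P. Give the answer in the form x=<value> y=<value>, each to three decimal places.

x=-21.161 y=-26.199

eq1: (x − 36.763)² + (y + 46.608)² = 61.4138389469²
eq2: (x − 47.633)² + (y − 33.052)² = 90.7924915096²
eq3: (x + 12.266)² + (y + 47.722)² = 23.2882132118²
eq3−eq1, eq3−eq2 (x²,y² cancel):
  98.058·x + 2.228·y = -2133.338947
  119.798·x + 161.548·y = -6767.442287
det = 98.058·161.548 − 2.228·119.798 = 15574.163840
x = (-2133.338947·161.548 − 2.228·-6767.442287) / 15574.163840 = -21.160608
y = (98.058·-6767.442287 − -2133.338947·119.798) / 15574.163840 = -26.199295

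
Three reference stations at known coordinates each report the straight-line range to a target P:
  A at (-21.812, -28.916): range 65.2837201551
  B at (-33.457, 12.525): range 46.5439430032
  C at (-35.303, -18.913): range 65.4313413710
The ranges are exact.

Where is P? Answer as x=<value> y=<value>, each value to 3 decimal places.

eq1: (x + 21.812)² + (y + 28.916)² = 65.2837201551²
eq2: (x + 33.457)² + (y − 12.525)² = 46.5439430032²
eq3: (x + 35.303)² + (y + 18.913)² = 65.4313413710²
eq1−eq2, eq1−eq3 (x²,y² cancel):
  -23.290·x + 82.882·y = 2059.973561
  -26.982·x + 20.006·y = 272.808662
det = -23.290·20.006 − 82.882·-26.982 = 1770.382384
x = (2059.973561·20.006 − 82.882·272.808662) / 1770.382384 = 10.506715
y = (-23.290·272.808662 − 2059.973561·-26.982) / 1770.382384 = 27.806701

x=10.507 y=27.807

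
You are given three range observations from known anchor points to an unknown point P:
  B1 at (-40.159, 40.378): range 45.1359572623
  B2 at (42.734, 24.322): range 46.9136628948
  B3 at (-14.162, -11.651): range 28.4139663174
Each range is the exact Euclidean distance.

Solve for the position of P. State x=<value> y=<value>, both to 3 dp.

eq1: (x + 40.159)² + (y − 40.378)² = 45.1359572623²
eq2: (x − 42.734)² + (y − 24.322)² = 46.9136628948²
eq3: (x + 14.162)² + (y + 11.651)² = 28.4139663174²
eq1−eq2, eq1−eq3 (x²,y² cancel):
  165.786·x − 32.112·y = -989.010853
  51.994·x − 104.058·y = -1676.918964
det = 165.786·-104.058 − -32.112·51.994 = -15581.728260
x = (-989.010853·-104.058 − -32.112·-1676.918964) / -15581.728260 = -3.148898
y = (165.786·-1676.918964 − -989.010853·51.994) / -15581.728260 = 14.541844

x=-3.149 y=14.542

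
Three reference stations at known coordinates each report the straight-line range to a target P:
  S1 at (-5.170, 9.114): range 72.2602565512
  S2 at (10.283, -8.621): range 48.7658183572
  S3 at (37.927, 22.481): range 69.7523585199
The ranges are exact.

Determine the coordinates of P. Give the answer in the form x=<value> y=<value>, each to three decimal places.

x=40.062 y=-47.239

eq1: (x + 5.170)² + (y − 9.114)² = 72.2602565512²
eq2: (x − 10.283)² + (y + 8.621)² = 48.7658183572²
eq3: (x − 37.927)² + (y − 22.481)² = 69.7523585199²
eq3−eq2, eq3−eq1 (x²,y² cancel):
  -55.288·x − 62.204·y = 723.495519
  -86.194·x − 26.734·y = -2190.211952
det = -55.288·-26.734 − -62.204·-86.194 = -3883.542184
x = (723.495519·-26.734 − -62.204·-2190.211952) / -3883.542184 = 40.061847
y = (-55.288·-2190.211952 − 723.495519·-86.194) / -3883.542184 = -47.238681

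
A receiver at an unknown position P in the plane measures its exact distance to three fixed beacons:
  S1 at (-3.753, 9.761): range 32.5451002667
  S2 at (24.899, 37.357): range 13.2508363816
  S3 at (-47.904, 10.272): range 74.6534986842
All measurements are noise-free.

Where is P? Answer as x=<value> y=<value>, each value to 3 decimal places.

eq1: (x + 3.753)² + (y − 9.761)² = 32.5451002667²
eq2: (x − 24.899)² + (y − 37.357)² = 13.2508363816²
eq3: (x + 47.904)² + (y − 10.272)² = 74.6534986842²
eq2−eq3, eq2−eq1 (x²,y² cancel):
  -145.606·x − 54.170·y = -5012.758651
  -57.304·x − 55.192·y = -2789.742407
det = -145.606·-55.192 − -54.170·-57.304 = 4932.128672
x = (-5012.758651·-55.192 − -54.170·-2789.742407) / 4932.128672 = 25.454289
y = (-145.606·-2789.742407 − -5012.758651·-57.304) / 4932.128672 = 24.117804

x=25.454 y=24.118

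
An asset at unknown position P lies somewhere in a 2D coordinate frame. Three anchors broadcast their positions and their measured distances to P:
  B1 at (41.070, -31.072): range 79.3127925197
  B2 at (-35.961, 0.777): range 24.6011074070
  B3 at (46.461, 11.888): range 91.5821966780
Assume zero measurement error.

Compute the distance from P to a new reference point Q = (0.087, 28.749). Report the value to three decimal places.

eq1: (x − 41.070)² + (y + 31.072)² = 79.3127925197²
eq2: (x + 35.961)² + (y − 0.777)² = 24.6011074070²
eq3: (x − 46.461)² + (y − 11.888)² = 91.5821966780²
eq2−eq3, eq2−eq1 (x²,y² cancel):
  164.844·x + 22.222·y = -6775.932448
  154.062·x − 63.698·y = -4326.887738
det = 164.844·-63.698 − 22.222·154.062 = -13923.798876
x = (-6775.932448·-63.698 − 22.222·-4326.887738) / -13923.798876 = -37.903840
y = (164.844·-4326.887738 − -6775.932448·154.062) / -13923.798876 = -23.747271
|P − Q| = √((-37.903840 − 0.087)² + (-23.747271 − 28.749)²) = 64.800944

64.801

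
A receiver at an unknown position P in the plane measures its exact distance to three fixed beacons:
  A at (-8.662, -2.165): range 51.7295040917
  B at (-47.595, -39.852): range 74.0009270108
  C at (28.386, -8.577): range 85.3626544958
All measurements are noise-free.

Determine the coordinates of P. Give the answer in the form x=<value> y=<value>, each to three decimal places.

x=-45.531 y=34.120

eq1: (x + 8.662)² + (y + 2.165)² = 51.7295040917²
eq2: (x + 47.595)² + (y + 39.852)² = 74.0009270108²
eq3: (x − 28.386)² + (y + 8.577)² = 85.3626544958²
eq2−eq1, eq2−eq3 (x²,y² cancel):
  77.866·x + 75.374·y = -973.552855
  151.962·x + 62.550·y = -4784.781588
det = 77.866·62.550 − 75.374·151.962 = -6583.465488
x = (-973.552855·62.550 − 75.374·-4784.781588) / -6583.465488 = -45.531096
y = (77.866·-4784.781588 − -973.552855·151.962) / -6583.465488 = 34.120140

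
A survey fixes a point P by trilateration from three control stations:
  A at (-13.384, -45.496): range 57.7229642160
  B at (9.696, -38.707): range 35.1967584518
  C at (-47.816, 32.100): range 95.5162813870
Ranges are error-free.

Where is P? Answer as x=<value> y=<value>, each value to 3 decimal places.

eq1: (x + 13.384)² + (y + 45.496)² = 57.7229642160²
eq2: (x − 9.696)² + (y + 38.707)² = 35.1967584518²
eq3: (x + 47.816)² + (y − 32.100)² = 95.5162813870²
eq2−eq1, eq2−eq3 (x²,y² cancel):
  -46.160·x − 13.578·y = -1436.355585
  -115.024·x + 141.614·y = -6160.012613
det = -46.160·141.614 − -13.578·-115.024 = -8098.698112
x = (-1436.355585·141.614 − -13.578·-6160.012613) / -8098.698112 = 35.443809
y = (-46.160·-6160.012613 − -1436.355585·-115.024) / -8098.698112 = -14.709873

x=35.444 y=-14.710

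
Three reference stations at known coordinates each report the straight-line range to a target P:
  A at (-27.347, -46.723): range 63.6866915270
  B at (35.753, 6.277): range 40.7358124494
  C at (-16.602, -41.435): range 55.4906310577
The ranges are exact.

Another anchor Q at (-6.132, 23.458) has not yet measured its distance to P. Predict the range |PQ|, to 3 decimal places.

eq1: (x + 27.347)² + (y + 46.723)² = 63.6866915270²
eq2: (x − 35.753)² + (y − 6.277)² = 40.7358124494²
eq3: (x + 16.602)² + (y + 41.435)² = 55.4906310577²
eq1−eq2, eq1−eq3 (x²,y² cancel):
  126.200·x + 106.000·y = 783.368862
  21.490·x + 10.576·y = 38.373033
det = 126.200·10.576 − 106.000·21.490 = -943.248800
x = (783.368862·10.576 − 106.000·38.373033) / -943.248800 = -4.471108
y = (126.200·38.373033 − 783.368862·21.490) / -943.248800 = 12.713422
|P − Q| = √((-4.471108 − -6.132)² + (12.713422 − 23.458)²) = 10.872190

10.872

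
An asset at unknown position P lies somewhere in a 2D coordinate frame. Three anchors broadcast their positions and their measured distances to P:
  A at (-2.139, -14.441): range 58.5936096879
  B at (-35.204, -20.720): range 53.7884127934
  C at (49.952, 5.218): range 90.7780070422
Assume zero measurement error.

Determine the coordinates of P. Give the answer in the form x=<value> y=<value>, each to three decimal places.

x=-36.453 y=33.054

eq1: (x + 2.139)² + (y + 14.441)² = 58.5936096879²
eq2: (x + 35.204)² + (y + 20.720)² = 53.7884127934²
eq3: (x − 49.952)² + (y − 5.218)² = 90.7780070422²
eq1−eq2, eq1−eq3 (x²,y² cancel):
  -66.130·x − 12.558·y = 1995.539959
  104.182·x + 39.318·y = -2498.123440
det = -66.130·39.318 − -12.558·104.182 = -1291.781784
x = (1995.539959·39.318 − -12.558·-2498.123440) / -1291.781784 = -36.452911
y = (-66.130·-2498.123440 − 1995.539959·104.182) / -1291.781784 = 33.053912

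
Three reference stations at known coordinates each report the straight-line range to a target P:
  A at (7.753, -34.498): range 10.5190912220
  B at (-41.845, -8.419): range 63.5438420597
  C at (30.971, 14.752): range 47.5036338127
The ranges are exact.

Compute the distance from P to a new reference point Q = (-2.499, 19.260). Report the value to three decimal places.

53.982

eq1: (x − 7.753)² + (y + 34.498)² = 10.5190912220²
eq2: (x + 41.845)² + (y + 8.419)² = 63.5438420597²
eq3: (x − 30.971)² + (y − 14.752)² = 47.5036338127²
eq3−eq1, eq3−eq2 (x²,y² cancel):
  -46.436·x − 98.500·y = 2219.340613
  -145.632·x − 46.342·y = -1136.165397
det = -46.436·-46.342 − -98.500·-145.632 = -12192.814888
x = (2219.340613·-46.342 − -98.500·-1136.165397) / -12192.814888 = 17.613732
y = (-46.436·-1136.165397 − 2219.340613·-145.632) / -12192.814888 = -30.835044
|P − Q| = √((17.613732 − -2.499)² + (-30.835044 − 19.260)²) = 53.981807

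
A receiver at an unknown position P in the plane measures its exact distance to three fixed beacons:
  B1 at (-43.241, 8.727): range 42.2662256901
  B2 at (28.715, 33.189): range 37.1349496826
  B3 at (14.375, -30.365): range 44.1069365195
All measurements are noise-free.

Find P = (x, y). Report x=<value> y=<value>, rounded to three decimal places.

x=-1.034 y=10.963

eq1: (x + 43.241)² + (y − 8.727)² = 42.2662256901²
eq2: (x − 28.715)² + (y − 33.189)² = 37.1349496826²
eq3: (x − 14.375)² + (y + 30.365)² = 44.1069365195²
eq3−eq1, eq3−eq2 (x²,y² cancel):
  -115.232·x + 78.184·y = 976.258775
  28.680·x + 127.108·y = 1363.804457
det = -115.232·127.108 − 78.184·28.680 = -16889.226176
x = (976.258775·127.108 − 78.184·1363.804457) / -16889.226176 = -1.033950
y = (-115.232·1363.804457 − 976.258775·28.680) / -16889.226176 = 10.962789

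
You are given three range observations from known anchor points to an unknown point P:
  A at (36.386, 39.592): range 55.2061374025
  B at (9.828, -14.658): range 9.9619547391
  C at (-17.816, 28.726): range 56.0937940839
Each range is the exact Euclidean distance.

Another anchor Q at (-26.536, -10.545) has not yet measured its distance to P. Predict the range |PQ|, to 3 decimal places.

46.256

eq1: (x − 36.386)² + (y − 39.592)² = 55.2061374025²
eq2: (x − 9.828)² + (y + 14.658)² = 9.9619547391²
eq3: (x + 17.816)² + (y − 28.726)² = 56.0937940839²
eq2−eq3, eq2−eq1 (x²,y² cancel):
  -55.288·x + 86.768·y = -2216.126808
  53.116·x + 108.500·y = -368.456153
det = -55.288·108.500 − 86.768·53.116 = -10607.517088
x = (-2216.126808·108.500 − 86.768·-368.456153) / -10607.517088 = 19.653945
y = (-55.288·-368.456153 − -2216.126808·53.116) / -10607.517088 = -13.017466
|P − Q| = √((19.653945 − -26.536)² + (-13.017466 − -10.545)²) = 46.256071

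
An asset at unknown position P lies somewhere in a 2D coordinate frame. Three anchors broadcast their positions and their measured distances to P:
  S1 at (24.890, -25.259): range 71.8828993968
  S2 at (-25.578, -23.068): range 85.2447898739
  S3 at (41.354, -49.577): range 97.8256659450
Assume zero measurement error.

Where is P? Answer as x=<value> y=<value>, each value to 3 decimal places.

x=23.529 y=46.611

eq1: (x − 24.890)² + (y + 25.259)² = 71.8828993968²
eq2: (x + 25.578)² + (y + 23.068)² = 85.2447898739²
eq3: (x − 41.354)² + (y + 49.577)² = 97.8256659450²
eq1−eq2, eq1−eq3 (x²,y² cancel):
  -100.936·x + 4.382·y = -2170.685448
  32.928·x − 48.636·y = -1492.206628
det = -100.936·-48.636 − 4.382·32.928 = 4764.832800
x = (-2170.685448·-48.636 − 4.382·-1492.206628) / 4764.832800 = 23.529117
y = (-100.936·-1492.206628 − -2170.685448·32.928) / 4764.832800 = 46.611016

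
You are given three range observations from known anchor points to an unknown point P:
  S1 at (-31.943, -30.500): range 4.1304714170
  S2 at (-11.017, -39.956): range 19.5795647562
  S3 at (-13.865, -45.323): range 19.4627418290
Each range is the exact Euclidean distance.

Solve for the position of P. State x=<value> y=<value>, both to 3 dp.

eq1: (x + 31.943)² + (y + 30.500)² = 4.1304714170²
eq2: (x + 11.017)² + (y + 39.956)² = 19.5795647562²
eq3: (x + 13.865)² + (y + 45.323)² = 19.4627418290²
eq3−eq2, eq3−eq1 (x²,y² cancel):
  5.696·x + 10.734·y = -533.117366
  -36.156·x + 29.646·y = 65.930220
det = 5.696·29.646 − 10.734·-36.156 = 556.962120
x = (-533.117366·29.646 − 10.734·65.930220) / 556.962120 = -29.647425
y = (5.696·65.930220 − -533.117366·-36.156) / 556.962120 = -33.933821

x=-29.647 y=-33.934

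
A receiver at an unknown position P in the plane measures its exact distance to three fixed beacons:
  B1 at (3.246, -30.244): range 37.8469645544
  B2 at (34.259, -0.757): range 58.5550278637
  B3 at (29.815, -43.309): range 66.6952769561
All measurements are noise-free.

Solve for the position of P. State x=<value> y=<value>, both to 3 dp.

x=-24.196 y=-4.180

eq1: (x − 3.246)² + (y + 30.244)² = 37.8469645544²
eq2: (x − 34.259)² + (y + 0.757)² = 58.5550278637²
eq3: (x − 29.815)² + (y + 43.309)² = 66.6952769561²
eq1−eq2, eq1−eq3 (x²,y² cancel):
  62.026·x + 58.974·y = -1747.282484
  53.138·x − 26.130·y = -1176.499588
det = 62.026·-26.130 − 58.974·53.138 = -4754.499792
x = (-1747.282484·-26.130 − 58.974·-1176.499588) / -4754.499792 = -24.195895
y = (62.026·-1176.499588 − -1747.282484·53.138) / -4754.499792 = -4.179942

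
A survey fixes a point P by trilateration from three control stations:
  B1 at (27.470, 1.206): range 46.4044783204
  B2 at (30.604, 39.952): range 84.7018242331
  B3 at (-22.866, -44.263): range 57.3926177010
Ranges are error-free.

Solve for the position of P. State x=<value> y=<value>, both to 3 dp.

eq1: (x − 27.470)² + (y − 1.206)² = 46.4044783204²
eq2: (x − 30.604)² + (y − 39.952)² = 84.7018242331²
eq3: (x + 22.866)² + (y + 44.263)² = 57.3926177010²
eq1−eq3, eq1−eq2 (x²,y² cancel):
  -100.672·x − 90.938·y = 585.474831
  6.268·x + 77.492·y = -3244.311636
det = -100.672·77.492 − -90.938·6.268 = -7231.275240
x = (585.474831·77.492 − -90.938·-3244.311636) / -7231.275240 = 34.525251
y = (-100.672·-3244.311636 − 585.474831·6.268) / -7231.275240 = -44.659009

x=34.525 y=-44.659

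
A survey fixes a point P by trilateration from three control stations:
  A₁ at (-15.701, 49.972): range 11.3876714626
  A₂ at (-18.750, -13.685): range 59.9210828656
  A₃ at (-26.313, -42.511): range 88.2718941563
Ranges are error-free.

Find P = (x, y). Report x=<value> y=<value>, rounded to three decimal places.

x=-26.281 y=45.761

eq1: (x + 15.701)² + (y − 49.972)² = 11.3876714626²
eq2: (x + 18.750)² + (y + 13.685)² = 59.9210828656²
eq3: (x + 26.313)² + (y + 42.511)² = 88.2718941563²
eq2−eq3, eq2−eq1 (x²,y² cancel):
  -15.126·x − 57.652·y = -2240.673761
  6.098·x + 127.314·y = 5665.737570
det = -15.126·127.314 − -57.652·6.098 = -1574.189668
x = (-2240.673761·127.314 − -57.652·5665.737570) / -1574.189668 = -26.281435
y = (-15.126·5665.737570 − -2240.673761·6.098) / -1574.189668 = 45.760889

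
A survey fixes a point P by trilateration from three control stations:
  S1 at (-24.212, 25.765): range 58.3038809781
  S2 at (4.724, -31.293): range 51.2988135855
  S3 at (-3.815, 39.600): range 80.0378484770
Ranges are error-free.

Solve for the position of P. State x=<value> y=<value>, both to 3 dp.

x=-46.477 y=-28.120

eq1: (x + 24.212)² + (y − 25.765)² = 58.3038809781²
eq2: (x − 4.724)² + (y + 31.293)² = 51.2988135855²
eq3: (x + 3.815)² + (y − 39.600)² = 80.0378484770²
eq1−eq2, eq1−eq3 (x²,y² cancel):
  57.872·x − 114.116·y = 519.286118
  40.794·x + 27.670·y = -2674.056596
det = 57.872·27.670 − -114.116·40.794 = 6256.566344
x = (519.286118·27.670 − -114.116·-2674.056596) / 6256.566344 = -46.476610
y = (57.872·-2674.056596 − 519.286118·40.794) / 6256.566344 = -28.120338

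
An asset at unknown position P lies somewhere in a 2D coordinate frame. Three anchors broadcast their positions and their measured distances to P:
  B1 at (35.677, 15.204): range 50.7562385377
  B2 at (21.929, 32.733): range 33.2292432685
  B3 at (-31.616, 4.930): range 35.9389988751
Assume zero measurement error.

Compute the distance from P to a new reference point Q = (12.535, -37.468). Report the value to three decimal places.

75.837

eq1: (x − 35.677)² + (y − 15.204)² = 50.7562385377²
eq2: (x − 21.929)² + (y − 32.733)² = 33.2292432685²
eq3: (x + 31.616)² + (y − 4.930)² = 35.9389988751²
eq2−eq1, eq2−eq3 (x²,y² cancel):
  27.496·x − 35.058·y = -1520.333527
  -107.090·x − 55.606·y = -715.883006
det = 27.496·-55.606 − -35.058·-107.090 = -5283.303796
x = (-1520.333527·-55.606 − -35.058·-715.883006) / -5283.303796 = -11.250960
y = (27.496·-715.883006 − -1520.333527·-107.090) / -5283.303796 = 34.542105
|P − Q| = √((-11.250960 − 12.535)² + (34.542105 − -37.468)²) = 75.836846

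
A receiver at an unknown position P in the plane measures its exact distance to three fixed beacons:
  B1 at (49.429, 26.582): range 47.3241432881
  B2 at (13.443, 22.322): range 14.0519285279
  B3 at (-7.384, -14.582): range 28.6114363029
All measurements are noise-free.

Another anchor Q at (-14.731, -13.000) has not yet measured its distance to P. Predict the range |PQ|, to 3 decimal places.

eq1: (x − 49.429)² + (y − 26.582)² = 47.3241432881²
eq2: (x − 13.443)² + (y − 22.322)² = 14.0519285279²
eq3: (x + 7.384)² + (y + 14.582)² = 28.6114363029²
eq1−eq3, eq1−eq2 (x²,y² cancel):
  -113.626·x − 82.328·y = -1461.710334
  -71.972·x − 8.520·y = -428.724989
det = -113.626·-8.520 − -82.328·-71.972 = -4957.217296
x = (-1461.710334·-8.520 − -82.328·-428.724989) / -4957.217296 = 4.607887
y = (-113.626·-428.724989 − -1461.710334·-71.972) / -4957.217296 = 11.395085
|P − Q| = √((4.607887 − -14.731)² + (11.395085 − -13.000)²) = 31.130575

31.131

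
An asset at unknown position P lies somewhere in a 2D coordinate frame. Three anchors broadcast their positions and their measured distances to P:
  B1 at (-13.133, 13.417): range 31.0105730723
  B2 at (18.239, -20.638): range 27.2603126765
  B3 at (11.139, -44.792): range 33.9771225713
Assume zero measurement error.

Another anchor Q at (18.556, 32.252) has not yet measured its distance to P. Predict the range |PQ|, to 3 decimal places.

eq1: (x + 13.133)² + (y − 13.417)² = 31.0105730723²
eq2: (x − 18.239)² + (y + 20.638)² = 27.2603126765²
eq3: (x − 11.139)² + (y + 44.792)² = 33.9771225713²
eq3−eq1, eq3−eq2 (x²,y² cancel):
  -48.544·x + 116.418·y = -1585.119791
  14.200·x + 48.308·y = -960.492209
det = -48.544·48.308 − 116.418·14.200 = -3998.199152
x = (-1585.119791·48.308 − 116.418·-960.492209) / -3998.199152 = -8.815122
y = (-48.544·-960.492209 − -1585.119791·14.200) / -3998.199152 = -17.291494
|P − Q| = √((-8.815122 − 18.556)² + (-17.291494 − 32.252)²) = 56.601556

56.602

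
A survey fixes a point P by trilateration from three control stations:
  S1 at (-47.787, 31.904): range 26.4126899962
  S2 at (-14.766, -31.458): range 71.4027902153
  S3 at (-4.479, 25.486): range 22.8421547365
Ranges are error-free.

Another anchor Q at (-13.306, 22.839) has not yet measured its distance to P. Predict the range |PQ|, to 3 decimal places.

19.050

eq1: (x + 47.787)² + (y − 31.904)² = 26.4126899962²
eq2: (x + 14.766)² + (y + 31.458)² = 71.4027902153²
eq3: (x + 4.479)² + (y − 25.486)² = 22.8421547365²
eq1−eq3, eq1−eq2 (x²,y² cancel):
  86.616·x − 12.836·y = -2455.998788
  66.042·x − 126.724·y = -6494.550323
det = 86.616·-126.724 − -12.836·66.042 = -10128.610872
x = (-2455.998788·-126.724 − -12.836·-6494.550323) / -10128.610872 = -22.497650
y = (86.616·-6494.550323 − -2455.998788·66.042) / -10128.610872 = 39.524956
|P − Q| = √((-22.497650 − -13.306)² + (39.524956 − 22.839)²) = 19.050133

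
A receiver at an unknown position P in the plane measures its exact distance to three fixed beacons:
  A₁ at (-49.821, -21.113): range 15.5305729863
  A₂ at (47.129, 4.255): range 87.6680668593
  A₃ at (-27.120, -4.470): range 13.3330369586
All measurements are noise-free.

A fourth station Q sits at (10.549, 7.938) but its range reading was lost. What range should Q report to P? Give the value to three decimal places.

eq1: (x + 49.821)² + (y + 21.113)² = 15.5305729863²
eq2: (x − 47.129)² + (y − 4.255)² = 87.6680668593²
eq3: (x + 27.120)² + (y + 4.470)² = 13.3330369586²
eq1−eq3, eq1−eq2 (x²,y² cancel):
  45.402·x + 33.286·y = -2108.986687
  193.900·x + 50.736·y = -8133.134394
det = 45.402·50.736 − 33.286·193.900 = -4150.639528
x = (-2108.986687·50.736 − 33.286·-8133.134394) / -4150.639528 = -39.444033
y = (45.402·-8133.134394 − -2108.986687·193.900) / -4150.639528 = -9.558033
|P − Q| = √((-39.444033 − 10.549)² + (-9.558033 − 7.938)²) = 52.966164

52.966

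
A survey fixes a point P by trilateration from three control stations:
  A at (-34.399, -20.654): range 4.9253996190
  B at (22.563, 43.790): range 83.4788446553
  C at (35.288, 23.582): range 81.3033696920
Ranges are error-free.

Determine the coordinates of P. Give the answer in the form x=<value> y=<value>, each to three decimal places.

x=-35.772 y=-15.924

eq1: (x + 34.399)² + (y + 20.654)² = 4.9253996190²
eq2: (x − 22.563)² + (y − 43.790)² = 83.4788446553²
eq3: (x − 35.288)² + (y − 23.582)² = 81.3033696920²
eq1−eq2, eq1−eq3 (x²,y² cancel):
  113.924·x + 128.888·y = -6127.683792
  139.374·x + 88.472·y = -6394.503611
det = 113.924·88.472 − 128.888·139.374 = -7884.551984
x = (-6127.683792·88.472 − 128.888·-6394.503611) / -7884.551984 = -35.772019
y = (113.924·-6394.503611 − -6127.683792·139.374) / -7884.551984 = -15.923843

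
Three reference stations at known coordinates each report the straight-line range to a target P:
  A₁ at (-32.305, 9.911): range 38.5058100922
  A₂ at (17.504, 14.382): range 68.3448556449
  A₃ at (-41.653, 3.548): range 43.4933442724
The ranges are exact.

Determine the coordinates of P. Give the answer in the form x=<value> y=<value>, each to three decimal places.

eq1: (x + 32.305)² + (y − 9.911)² = 38.5058100922²
eq2: (x − 17.504)² + (y − 14.382)² = 68.3448556449²
eq3: (x + 41.653)² + (y − 3.548)² = 43.4933442724²
eq3−eq2, eq3−eq1 (x²,y² cancel):
  118.314·x + 21.668·y = -4013.677070
  18.696·x + 12.726·y = -196.746182
det = 118.314·12.726 − 21.668·18.696 = 1100.559036
x = (-4013.677070·12.726 − 21.668·-196.746182) / 1100.559036 = -42.537435
y = (118.314·-196.746182 − -4013.677070·18.696) / 1100.559036 = 47.032351

x=-42.537 y=47.032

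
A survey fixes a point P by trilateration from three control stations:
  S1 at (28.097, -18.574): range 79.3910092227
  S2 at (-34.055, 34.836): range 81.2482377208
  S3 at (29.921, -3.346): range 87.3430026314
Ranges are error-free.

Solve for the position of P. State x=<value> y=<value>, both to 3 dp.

eq1: (x − 28.097)² + (y + 18.574)² = 79.3910092227²
eq2: (x + 34.055)² + (y − 34.836)² = 81.2482377208²
eq3: (x − 29.921)² + (y + 3.346)² = 87.3430026314²
eq1−eq2, eq1−eq3 (x²,y² cancel):
  -124.304·x + 106.820·y = 940.511249
  3.648·x + 30.456·y = -1553.840691
det = -124.304·30.456 − 106.820·3.648 = -4175.481984
x = (940.511249·30.456 − 106.820·-1553.840691) / -4175.481984 = -46.611499
y = (-124.304·-1553.840691 − 940.511249·3.648) / -4175.481984 = -45.436103

x=-46.611 y=-45.436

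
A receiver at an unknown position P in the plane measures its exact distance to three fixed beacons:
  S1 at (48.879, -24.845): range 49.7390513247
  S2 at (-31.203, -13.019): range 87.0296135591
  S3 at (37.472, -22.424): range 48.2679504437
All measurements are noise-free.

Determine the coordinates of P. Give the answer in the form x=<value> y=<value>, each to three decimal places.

eq1: (x − 48.879)² + (y + 24.845)² = 49.7390513247²
eq2: (x + 31.203)² + (y + 13.019)² = 87.0296135591²
eq3: (x − 37.472)² + (y + 22.424)² = 48.2679504437²
eq3−eq1, eq3−eq2 (x²,y² cancel):
  22.814·x − 4.842·y = 955.265919
  -137.350·x + 18.810·y = -6008.223586
det = 22.814·18.810 − -4.842·-137.350 = -235.917360
x = (955.265919·18.810 − -4.842·-6008.223586) / -235.917360 = 47.148996
y = (22.814·-6008.223586 − 955.265919·-137.350) / -235.917360 = 24.863956

x=47.149 y=24.864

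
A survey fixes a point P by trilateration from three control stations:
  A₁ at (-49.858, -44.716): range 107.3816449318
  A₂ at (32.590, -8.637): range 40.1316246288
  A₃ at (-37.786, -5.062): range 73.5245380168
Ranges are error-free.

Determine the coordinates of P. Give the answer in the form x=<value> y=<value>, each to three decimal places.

eq1: (x + 49.858)² + (y + 44.716)² = 107.3816449318²
eq2: (x − 32.590)² + (y + 8.637)² = 40.1316246288²
eq3: (x + 37.786)² + (y + 5.062)² = 73.5245380168²
eq3−eq1, eq3−eq2 (x²,y² cancel):
  -24.144·x − 79.308·y = -3093.024798
  140.752·x − 7.150·y = 3478.610624
det = -24.144·-7.150 − -79.308·140.752 = 11335.389216
x = (-3093.024798·-7.150 − -79.308·3478.610624) / 11335.389216 = 26.289065
y = (-24.144·3478.610624 − -3093.024798·140.752) / 11335.389216 = 30.996893

x=26.289 y=30.997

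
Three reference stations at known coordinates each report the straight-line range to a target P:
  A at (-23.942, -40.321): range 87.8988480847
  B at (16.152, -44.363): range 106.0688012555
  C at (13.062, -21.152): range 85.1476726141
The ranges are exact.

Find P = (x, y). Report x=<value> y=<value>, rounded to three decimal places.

eq1: (x + 23.942)² + (y + 40.321)² = 87.8988480847²
eq2: (x − 16.152)² + (y + 44.363)² = 106.0688012555²
eq3: (x − 13.062)² + (y + 21.152)² = 85.1476726141²
eq2−eq1, eq2−eq3 (x²,y² cancel):
  -80.188·x + 8.084·y = 3494.422637
  -6.180·x + 46.422·y = 2389.524523
det = -80.188·46.422 − 8.084·-6.180 = -3672.528216
x = (3494.422637·46.422 − 8.084·2389.524523) / -3672.528216 = -38.910844
y = (-80.188·2389.524523 − 3494.422637·-6.180) / -3672.528216 = 46.293902

x=-38.911 y=46.294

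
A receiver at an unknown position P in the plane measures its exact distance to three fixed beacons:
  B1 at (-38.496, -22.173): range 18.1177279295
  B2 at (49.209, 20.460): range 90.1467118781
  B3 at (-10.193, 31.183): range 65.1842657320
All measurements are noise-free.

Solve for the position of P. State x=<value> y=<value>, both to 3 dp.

x=-23.674 y=-32.592

eq1: (x + 38.496)² + (y + 22.173)² = 18.1177279295²
eq2: (x − 49.209)² + (y − 20.460)² = 90.1467118781²
eq3: (x + 10.193)² + (y − 31.183)² = 65.1842657320²
eq1−eq3, eq1−eq2 (x²,y² cancel):
  56.606·x + 106.712·y = -4818.043641
  175.410·x + 85.266·y = -6931.624261
det = 56.606·85.266 − 106.712·175.410 = -13891.784724
x = (-4818.043641·85.266 − 106.712·-6931.624261) / -13891.784724 = -23.673861
y = (56.606·-6931.624261 − -4818.043641·175.410) / -13891.784724 = -32.592033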